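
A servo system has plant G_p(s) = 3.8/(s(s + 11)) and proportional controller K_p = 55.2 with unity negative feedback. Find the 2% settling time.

T_s ≈ 0.727 s

From 1 + K_pG_p(s) = 0: s² + 11s + 209.8 = 0 ⇒ ω_n = 14.48, ζ = 0.3798.
2% settling time T_s ≈ 4/(ζω_n) = 4/5.5 = 0.727 s.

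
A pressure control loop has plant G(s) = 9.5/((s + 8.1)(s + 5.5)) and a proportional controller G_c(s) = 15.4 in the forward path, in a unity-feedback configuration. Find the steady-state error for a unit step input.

0.233

The loop is type 0. Static position error constant K_pos = G_c(0)·G(0) = 15.4·0.2132 = 3.284.
Steady-state error to a unit step: e_ss = 1/(1+K_pos) = 1/4.284 = 0.233.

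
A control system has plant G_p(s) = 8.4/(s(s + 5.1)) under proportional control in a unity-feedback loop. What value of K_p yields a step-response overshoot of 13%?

From %OS = 100·exp(−πζ/√(1−ζ²)) = 13%, ζ = −ln(0.13)/√(π²+ln²(0.13)) = 0.5446.
Characteristic equation s² + 5.1s + 8.4K_p = 0 gives ζ = 5.1/(2√(8.4K_p)).
Setting ζ = 0.5446: √(8.4K_p) = 5.1/(2·0.5446) = 4.682, so K_p = 21.92/8.4 = 2.61.

K_p = 2.61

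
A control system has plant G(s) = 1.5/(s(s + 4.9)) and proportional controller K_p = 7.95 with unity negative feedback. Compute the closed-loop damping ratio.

The closed-loop denominator is s(s+4.9) + 7.95·1.5 = s² + 4.9s + 11.93.
So ω_n² = 11.93 ⇒ ω_n = 3.453 rad/s, and ζ = 4.9/(2ω_n) = 0.709.

ζ = 0.709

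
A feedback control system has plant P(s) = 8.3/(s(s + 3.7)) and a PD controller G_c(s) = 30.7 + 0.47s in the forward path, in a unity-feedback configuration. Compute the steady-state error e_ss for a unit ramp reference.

0.0145

The loop has one pole at the origin (type 1). Velocity error constant K_v = lim_{s→0} s·G_c(s)P(s) = 30.7·8.3/3.7 = 68.87.
Steady-state error to a unit ramp: e_ss = 1/K_v = 0.0145.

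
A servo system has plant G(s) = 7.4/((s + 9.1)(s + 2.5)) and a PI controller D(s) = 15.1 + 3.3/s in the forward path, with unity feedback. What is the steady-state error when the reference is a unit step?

0

The open loop D(s)G(s) has a pole at the origin (type 1), so the static position error constant is infinite and e_ss = 1/(1+∞) = 0.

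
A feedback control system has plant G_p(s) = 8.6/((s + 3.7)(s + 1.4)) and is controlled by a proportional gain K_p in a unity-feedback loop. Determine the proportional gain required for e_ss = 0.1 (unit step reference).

K_p = 5.42

The loop is type 0, so e_ss(step) = 1/(1 + K_pos) with K_pos = K_p·G_p(0).
G_p(0) = 1.66. Require 1/(1 + K_p·1.66) = 0.1, so 1 + 1.66·K_p = 10.
K_p = (10 − 1)/1.66 = 5.42.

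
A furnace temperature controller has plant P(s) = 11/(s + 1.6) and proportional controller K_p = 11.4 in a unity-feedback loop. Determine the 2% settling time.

Closed-loop transfer function: T(s) = K_p·P(s)/(1 + K_p·P(s)) = 125.4/(s + 1.6 + 125.4) = 125.4/(s + 127).
Time constant τ = 1/127 = 0.007874 s, so the 2% settling time is about 4τ = 0.0315 s.

T_s ≈ 0.0315 s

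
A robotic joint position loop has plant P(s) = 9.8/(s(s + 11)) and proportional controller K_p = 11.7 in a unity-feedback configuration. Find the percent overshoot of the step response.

The closed-loop denominator s² + 11s + 114.7 gives ω_n = √114.7 = 10.71 and ζ = 11/(2ω_n) = 0.5136.
%OS = 100·exp(−πζ/√(1−ζ²)) = 100·exp(−π·0.5136/√0.7362) = 15.2%.

15.2%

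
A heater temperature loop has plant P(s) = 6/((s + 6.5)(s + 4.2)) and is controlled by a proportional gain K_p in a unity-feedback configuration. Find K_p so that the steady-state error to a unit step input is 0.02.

K_p = 223

Steady-state error for a unit step on this type-0 loop is 1/(1 + K_p·P(0)).
P(0) = 0.2198. Require 1/(1 + K_p·0.2198) = 0.02, so 1 + 0.2198·K_p = 50.
K_p = (50 − 1)/0.2198 = 223.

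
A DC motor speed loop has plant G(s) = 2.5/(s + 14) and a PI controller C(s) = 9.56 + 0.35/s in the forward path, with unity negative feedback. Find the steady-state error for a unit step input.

0

The open loop C(s)G(s) has a pole at the origin (type 1), so the static position error constant is infinite and e_ss = 1/(1+∞) = 0.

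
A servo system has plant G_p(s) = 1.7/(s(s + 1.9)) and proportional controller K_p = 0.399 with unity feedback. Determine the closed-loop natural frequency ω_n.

ω_n = 0.824 rad/s

1 + K_p·G_p(s) = 0 gives s² + 1.9s + 0.6783 = 0.
So ω_n² = 0.6783 ⇒ ω_n = 0.8236 rad/s, and ζ = 1.9/(2ω_n) = 1.15.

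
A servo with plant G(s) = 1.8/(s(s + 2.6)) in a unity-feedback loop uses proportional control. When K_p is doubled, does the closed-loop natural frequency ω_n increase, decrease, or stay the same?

increase

ω_n = √(1.8·K_p), which grows with K_p.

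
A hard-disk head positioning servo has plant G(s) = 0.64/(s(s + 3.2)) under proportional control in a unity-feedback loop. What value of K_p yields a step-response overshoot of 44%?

K_p = 62.6

From %OS = 100·exp(−πζ/√(1−ζ²)) = 44%, ζ = −ln(0.44)/√(π²+ln²(0.44)) = 0.2528.
Characteristic equation s² + 3.2s + 0.64K_p = 0 gives ζ = 3.2/(2√(0.64K_p)).
Setting ζ = 0.2528: √(0.64K_p) = 3.2/(2·0.2528) = 6.328, so K_p = 40.05/0.64 = 62.6.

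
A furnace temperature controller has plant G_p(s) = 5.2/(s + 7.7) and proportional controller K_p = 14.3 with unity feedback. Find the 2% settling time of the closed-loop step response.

Closed-loop transfer function: T(s) = K_p·G_p(s)/(1 + K_p·G_p(s)) = 74.36/(s + 7.7 + 74.36) = 74.36/(s + 82.06).
Time constant τ = 1/82.06 = 0.01219 s, so the 2% settling time is about 4τ = 0.0487 s.

T_s ≈ 0.0487 s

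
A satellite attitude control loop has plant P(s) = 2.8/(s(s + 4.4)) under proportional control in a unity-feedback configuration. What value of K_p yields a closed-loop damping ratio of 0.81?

Closed-loop characteristic equation: s² + 4.4s + K_p·2.8 = 0.
So ω_n = √(2.8K_p) and 2ζω_n = 4.4, giving ζ = 4.4/(2√(2.8K_p)).
Setting ζ = 0.81: √(2.8K_p) = 4.4/(2·0.81) = 2.716, so K_p = 7.377/2.8 = 2.63.

K_p = 2.63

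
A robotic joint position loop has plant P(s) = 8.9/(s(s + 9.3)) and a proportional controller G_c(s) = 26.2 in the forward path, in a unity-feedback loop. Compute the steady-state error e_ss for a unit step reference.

The open loop G_c(s)P(s) has a pole at the origin (type 1), so the static position error constant is infinite and e_ss = 1/(1+∞) = 0.

0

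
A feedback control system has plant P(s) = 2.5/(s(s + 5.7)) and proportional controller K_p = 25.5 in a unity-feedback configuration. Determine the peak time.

The closed-loop denominator s² + 5.7s + 63.75 gives ω_n = √63.75 = 7.984 and ζ = 5.7/(2ω_n) = 0.3569.
Damped frequency ω_d = ω_n√(1−ζ²) = 7.458 rad/s, so peak time T_p = π/ω_d = 0.421 s.

T_p = 0.421 s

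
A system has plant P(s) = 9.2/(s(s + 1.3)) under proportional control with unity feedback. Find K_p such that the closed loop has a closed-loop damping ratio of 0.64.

K_p = 0.112

Closed-loop characteristic equation: s² + 1.3s + K_p·9.2 = 0.
So ω_n = √(9.2K_p) and 2ζω_n = 1.3, giving ζ = 1.3/(2√(9.2K_p)).
Setting ζ = 0.64: √(9.2K_p) = 1.3/(2·0.64) = 1.016, so K_p = 1.031/9.2 = 0.112.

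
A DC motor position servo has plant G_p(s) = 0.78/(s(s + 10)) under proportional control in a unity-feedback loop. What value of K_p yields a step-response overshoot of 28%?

K_p = 227

From %OS = 100·exp(−πζ/√(1−ζ²)) = 28%, ζ = −ln(0.28)/√(π²+ln²(0.28)) = 0.3755.
Characteristic equation s² + 10s + 0.78K_p = 0 gives ζ = 10/(2√(0.78K_p)).
Setting ζ = 0.3755: √(0.78K_p) = 10/(2·0.3755) = 13.31, so K_p = 177.3/0.78 = 227.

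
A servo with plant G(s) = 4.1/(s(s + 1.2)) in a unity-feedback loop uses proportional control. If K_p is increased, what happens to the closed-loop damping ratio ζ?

decrease

ζ = 1.2/(2√(4.1K_p)); increasing K_p raises the denominator, so ζ falls.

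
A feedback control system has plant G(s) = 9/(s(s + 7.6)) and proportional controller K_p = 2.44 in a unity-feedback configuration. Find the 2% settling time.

T_s ≈ 1.05 s

Closed-loop characteristic equation: s² + 7.6s + 21.96 = 0, so ω_n = 4.686 rad/s and ζ = 7.6/(2·4.686) = 0.8109.
2% settling time T_s ≈ 4/(ζω_n) = 4/3.8 = 1.05 s.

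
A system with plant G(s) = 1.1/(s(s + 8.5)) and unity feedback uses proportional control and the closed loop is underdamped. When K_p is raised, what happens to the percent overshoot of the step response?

Characteristic equation s² + 8.5s + K_p·1.1 = 0: raising K_p raises ω_n while 2ζω_n = 8.5 is fixed, so ζ falls and overshoot grows.

increase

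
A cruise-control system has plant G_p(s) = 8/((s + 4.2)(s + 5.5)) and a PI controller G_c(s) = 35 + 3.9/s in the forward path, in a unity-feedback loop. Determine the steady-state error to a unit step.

The open loop G_c(s)G_p(s) has a pole at the origin (type 1), so the static position error constant is infinite and e_ss = 1/(1+∞) = 0.

0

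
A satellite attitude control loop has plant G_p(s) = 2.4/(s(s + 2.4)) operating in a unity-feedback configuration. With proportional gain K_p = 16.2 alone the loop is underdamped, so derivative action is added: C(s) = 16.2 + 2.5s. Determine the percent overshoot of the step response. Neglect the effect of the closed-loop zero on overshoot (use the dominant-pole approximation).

5.71%

Forward path: (16.2 + 2.5s)·2.4/(s(s+2.4)). The closed-loop characteristic equation is s² + (2.4 + 2.4·2.5)s + 2.4·16.2 = 0.
That is s² + 8.4s + 38.88 = 0, so ω_n = 6.235 rad/s and ζ = 8.4/(2·6.235) = 0.6736.
%OS = 100·exp(−πζ/√(1−ζ²)) = 5.71%.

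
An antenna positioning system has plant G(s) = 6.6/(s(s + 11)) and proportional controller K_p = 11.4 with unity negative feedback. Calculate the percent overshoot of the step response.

From 1 + K_pG(s) = 0: s² + 11s + 75.24 = 0 ⇒ ω_n = 8.674, ζ = 0.6341.
%OS = 100·exp(−πζ/√(1−ζ²)) = 100·exp(−π·0.6341/√0.598) = 7.61%.

7.61%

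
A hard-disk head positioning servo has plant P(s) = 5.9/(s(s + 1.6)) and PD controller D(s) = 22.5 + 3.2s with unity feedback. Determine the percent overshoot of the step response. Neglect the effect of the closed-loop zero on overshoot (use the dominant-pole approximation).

0.226%

Forward path: (22.5 + 3.2s)·5.9/(s(s+1.6)). The closed-loop characteristic equation is s² + (1.6 + 5.9·3.2)s + 5.9·22.5 = 0.
That is s² + 20.48s + 132.8 = 0, so ω_n = 11.52 rad/s and ζ = 20.48/(2·11.52) = 0.8888.
%OS = 100·exp(−πζ/√(1−ζ²)) = 0.226%.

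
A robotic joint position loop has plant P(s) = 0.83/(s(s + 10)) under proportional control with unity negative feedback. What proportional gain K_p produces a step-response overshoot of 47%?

From %OS = 100·exp(−πζ/√(1−ζ²)) = 47%, ζ = −ln(0.47)/√(π²+ln²(0.47)) = 0.2337.
Characteristic equation s² + 10s + 0.83K_p = 0 gives ζ = 10/(2√(0.83K_p)).
Setting ζ = 0.2337: √(0.83K_p) = 10/(2·0.2337) = 21.4, so K_p = 457.8/0.83 = 552.

K_p = 552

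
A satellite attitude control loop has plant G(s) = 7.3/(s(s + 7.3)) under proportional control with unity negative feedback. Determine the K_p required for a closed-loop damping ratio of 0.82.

Closed-loop characteristic equation: s² + 7.3s + K_p·7.3 = 0.
So ω_n = √(7.3K_p) and 2ζω_n = 7.3, giving ζ = 7.3/(2√(7.3K_p)).
Setting ζ = 0.82: √(7.3K_p) = 7.3/(2·0.82) = 4.451, so K_p = 19.81/7.3 = 2.71.

K_p = 2.71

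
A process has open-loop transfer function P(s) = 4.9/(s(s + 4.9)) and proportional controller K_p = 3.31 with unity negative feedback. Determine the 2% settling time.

T_s ≈ 1.63 s

The closed-loop denominator s² + 4.9s + 16.22 gives ω_n = √16.22 = 4.027 and ζ = 4.9/(2ω_n) = 0.6084.
2% settling time T_s ≈ 4/(ζω_n) = 4/2.45 = 1.63 s.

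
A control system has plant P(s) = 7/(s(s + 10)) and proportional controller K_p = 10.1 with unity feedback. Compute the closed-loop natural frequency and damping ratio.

The closed-loop denominator is s(s+10) + 10.1·7 = s² + 10s + 70.7.
So ω_n² = 70.7 ⇒ ω_n = 8.408 rad/s, and ζ = 10/(2ω_n) = 0.595.

ω_n = 8.41 rad/s, ζ = 0.595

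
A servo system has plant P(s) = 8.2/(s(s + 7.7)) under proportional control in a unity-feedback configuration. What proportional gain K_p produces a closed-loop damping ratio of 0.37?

K_p = 13.2

Closed-loop characteristic equation: s² + 7.7s + K_p·8.2 = 0.
So ω_n = √(8.2K_p) and 2ζω_n = 7.7, giving ζ = 7.7/(2√(8.2K_p)).
Setting ζ = 0.37: √(8.2K_p) = 7.7/(2·0.37) = 10.41, so K_p = 108.3/8.2 = 13.2.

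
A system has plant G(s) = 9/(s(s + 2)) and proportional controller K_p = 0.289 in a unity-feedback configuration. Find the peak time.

T_p = 2.48 s

Closed-loop characteristic equation: s² + 2s + 2.601 = 0, so ω_n = 1.613 rad/s and ζ = 2/(2·1.613) = 0.6201.
Damped frequency ω_d = ω_n√(1−ζ²) = 1.265 rad/s, so peak time T_p = π/ω_d = 2.48 s.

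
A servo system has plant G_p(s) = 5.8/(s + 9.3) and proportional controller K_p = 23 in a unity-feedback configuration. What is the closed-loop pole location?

s = -142.7

Closed-loop transfer function: T(s) = K_p·G_p(s)/(1 + K_p·G_p(s)) = 133.4/(s + 9.3 + 133.4) = 133.4/(s + 142.7).
The closed-loop pole is at s = −142.7.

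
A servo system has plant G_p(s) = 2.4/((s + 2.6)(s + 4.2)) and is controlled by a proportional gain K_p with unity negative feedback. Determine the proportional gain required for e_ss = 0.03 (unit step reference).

K_p = 147

For a type-0 loop with proportional control, e_ss = 1/(1 + K_p·G_p(0)).
G_p(0) = 0.2198. Require 1/(1 + K_p·0.2198) = 0.03, so 1 + 0.2198·K_p = 33.33.
K_p = (33.33 − 1)/0.2198 = 147.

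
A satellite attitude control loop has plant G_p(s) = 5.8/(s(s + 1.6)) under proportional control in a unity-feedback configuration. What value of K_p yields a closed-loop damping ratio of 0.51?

K_p = 0.424

Closed-loop characteristic equation: s² + 1.6s + K_p·5.8 = 0.
So ω_n = √(5.8K_p) and 2ζω_n = 1.6, giving ζ = 1.6/(2√(5.8K_p)).
Setting ζ = 0.51: √(5.8K_p) = 1.6/(2·0.51) = 1.569, so K_p = 2.461/5.8 = 0.424.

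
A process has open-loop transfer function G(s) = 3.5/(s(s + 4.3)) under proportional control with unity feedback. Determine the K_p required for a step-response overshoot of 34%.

From %OS = 100·exp(−πζ/√(1−ζ²)) = 34%, ζ = −ln(0.34)/√(π²+ln²(0.34)) = 0.3248.
Characteristic equation s² + 4.3s + 3.5K_p = 0 gives ζ = 4.3/(2√(3.5K_p)).
Setting ζ = 0.3248: √(3.5K_p) = 4.3/(2·0.3248) = 6.62, so K_p = 43.82/3.5 = 12.5.

K_p = 12.5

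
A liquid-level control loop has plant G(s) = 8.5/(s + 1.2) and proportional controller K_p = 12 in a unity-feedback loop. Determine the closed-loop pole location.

Closed-loop transfer function: T(s) = K_p·G(s)/(1 + K_p·G(s)) = 102/(s + 1.2 + 102) = 102/(s + 103.2).
The closed-loop pole is at s = −103.2.

s = -103.2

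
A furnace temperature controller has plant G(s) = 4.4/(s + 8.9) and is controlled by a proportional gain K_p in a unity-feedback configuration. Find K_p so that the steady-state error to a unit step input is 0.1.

K_p = 18.2

For a type-0 loop with proportional control, e_ss = 1/(1 + K_p·G(0)).
G(0) = 0.4944. Require 1/(1 + K_p·0.4944) = 0.1, so 1 + 0.4944·K_p = 10.
K_p = (10 − 1)/0.4944 = 18.2.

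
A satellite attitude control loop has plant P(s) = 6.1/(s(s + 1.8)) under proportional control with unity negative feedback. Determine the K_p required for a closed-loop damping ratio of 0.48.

K_p = 0.576

Closed-loop characteristic equation: s² + 1.8s + K_p·6.1 = 0.
So ω_n = √(6.1K_p) and 2ζω_n = 1.8, giving ζ = 1.8/(2√(6.1K_p)).
Setting ζ = 0.48: √(6.1K_p) = 1.8/(2·0.48) = 1.875, so K_p = 3.516/6.1 = 0.576.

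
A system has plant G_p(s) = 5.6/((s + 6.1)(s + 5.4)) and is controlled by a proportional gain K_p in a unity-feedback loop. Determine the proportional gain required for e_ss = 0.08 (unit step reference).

Steady-state error for a unit step on this type-0 loop is 1/(1 + K_p·G_p(0)).
G_p(0) = 0.17. Require 1/(1 + K_p·0.17) = 0.08, so 1 + 0.17·K_p = 12.5.
K_p = (12.5 − 1)/0.17 = 67.6.

K_p = 67.6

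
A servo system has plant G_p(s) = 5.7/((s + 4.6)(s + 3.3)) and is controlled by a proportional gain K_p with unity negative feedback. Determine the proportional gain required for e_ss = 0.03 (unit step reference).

K_p = 86.1

Steady-state error for a unit step on this type-0 loop is 1/(1 + K_p·G_p(0)).
G_p(0) = 0.3755. Require 1/(1 + K_p·0.3755) = 0.03, so 1 + 0.3755·K_p = 33.33.
K_p = (33.33 − 1)/0.3755 = 86.1.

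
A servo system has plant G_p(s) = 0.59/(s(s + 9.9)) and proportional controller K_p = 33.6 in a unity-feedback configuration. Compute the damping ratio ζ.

The closed-loop denominator is s(s+9.9) + 33.6·0.59 = s² + 9.9s + 19.82.
So ω_n² = 19.82 ⇒ ω_n = 4.452 rad/s, and ζ = 9.9/(2ω_n) = 1.11.

ζ = 1.11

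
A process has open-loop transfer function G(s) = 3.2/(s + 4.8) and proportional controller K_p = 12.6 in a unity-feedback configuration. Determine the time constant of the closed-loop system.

Closed-loop transfer function: T(s) = K_p·G(s)/(1 + K_p·G(s)) = 40.32/(s + 4.8 + 40.32) = 40.32/(s + 45.12).
Time constant τ = 1/45.12 = 0.0222 s.

τ = 0.0222 s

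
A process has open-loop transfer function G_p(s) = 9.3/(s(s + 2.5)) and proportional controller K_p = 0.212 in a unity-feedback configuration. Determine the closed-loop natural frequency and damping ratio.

ω_n = 1.4 rad/s, ζ = 0.89

With unity feedback the closed-loop characteristic equation is s² + 2.5s + 0.212·9.3 = s² + 2.5s + 1.972 = 0.
So ω_n² = 1.972 ⇒ ω_n = 1.404 rad/s, and ζ = 2.5/(2ω_n) = 0.89.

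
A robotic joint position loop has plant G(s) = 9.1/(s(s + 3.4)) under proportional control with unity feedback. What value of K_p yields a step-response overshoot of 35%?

From %OS = 100·exp(−πζ/√(1−ζ²)) = 35%, ζ = −ln(0.35)/√(π²+ln²(0.35)) = 0.3169.
Characteristic equation s² + 3.4s + 9.1K_p = 0 gives ζ = 3.4/(2√(9.1K_p)).
Setting ζ = 0.3169: √(9.1K_p) = 3.4/(2·0.3169) = 5.364, so K_p = 28.77/9.1 = 3.16.

K_p = 3.16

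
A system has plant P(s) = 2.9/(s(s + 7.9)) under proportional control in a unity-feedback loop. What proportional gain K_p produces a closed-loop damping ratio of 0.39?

Closed-loop characteristic equation: s² + 7.9s + K_p·2.9 = 0.
So ω_n = √(2.9K_p) and 2ζω_n = 7.9, giving ζ = 7.9/(2√(2.9K_p)).
Setting ζ = 0.39: √(2.9K_p) = 7.9/(2·0.39) = 10.13, so K_p = 102.6/2.9 = 35.4.

K_p = 35.4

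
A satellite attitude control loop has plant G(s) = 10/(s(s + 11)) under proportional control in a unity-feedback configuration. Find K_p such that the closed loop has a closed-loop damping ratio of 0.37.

Closed-loop characteristic equation: s² + 11s + K_p·10 = 0.
So ω_n = √(10K_p) and 2ζω_n = 11, giving ζ = 11/(2√(10K_p)).
Setting ζ = 0.37: √(10K_p) = 11/(2·0.37) = 14.86, so K_p = 221/10 = 22.1.

K_p = 22.1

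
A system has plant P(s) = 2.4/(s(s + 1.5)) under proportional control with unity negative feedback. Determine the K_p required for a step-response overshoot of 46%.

K_p = 4.07

From %OS = 100·exp(−πζ/√(1−ζ²)) = 46%, ζ = −ln(0.46)/√(π²+ln²(0.46)) = 0.24.
Characteristic equation s² + 1.5s + 2.4K_p = 0 gives ζ = 1.5/(2√(2.4K_p)).
Setting ζ = 0.24: √(2.4K_p) = 1.5/(2·0.24) = 3.126, so K_p = 9.769/2.4 = 4.07.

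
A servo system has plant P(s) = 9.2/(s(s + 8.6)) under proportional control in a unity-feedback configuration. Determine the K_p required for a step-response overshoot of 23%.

K_p = 11.2

From %OS = 100·exp(−πζ/√(1−ζ²)) = 23%, ζ = −ln(0.23)/√(π²+ln²(0.23)) = 0.4237.
Characteristic equation s² + 8.6s + 9.2K_p = 0 gives ζ = 8.6/(2√(9.2K_p)).
Setting ζ = 0.4237: √(9.2K_p) = 8.6/(2·0.4237) = 10.15, so K_p = 103/9.2 = 11.2.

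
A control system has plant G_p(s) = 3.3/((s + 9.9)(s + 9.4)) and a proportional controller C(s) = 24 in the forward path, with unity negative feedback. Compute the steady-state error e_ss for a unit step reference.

0.54

The loop is type 0. Static position error constant K_pos = C(0)·G_p(0) = 24·0.03546 = 0.8511.
Steady-state error to a unit step: e_ss = 1/(1+K_pos) = 1/1.851 = 0.54.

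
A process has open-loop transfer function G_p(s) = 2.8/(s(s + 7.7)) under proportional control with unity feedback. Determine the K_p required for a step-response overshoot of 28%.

K_p = 37.5

From %OS = 100·exp(−πζ/√(1−ζ²)) = 28%, ζ = −ln(0.28)/√(π²+ln²(0.28)) = 0.3755.
Characteristic equation s² + 7.7s + 2.8K_p = 0 gives ζ = 7.7/(2√(2.8K_p)).
Setting ζ = 0.3755: √(2.8K_p) = 7.7/(2·0.3755) = 10.25, so K_p = 105.1/2.8 = 37.5.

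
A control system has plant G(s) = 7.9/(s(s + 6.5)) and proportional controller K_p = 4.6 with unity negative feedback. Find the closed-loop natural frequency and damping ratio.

ω_n = 6.03 rad/s, ζ = 0.539

1 + K_p·G(s) = 0 gives s² + 6.5s + 36.34 = 0.
So ω_n² = 36.34 ⇒ ω_n = 6.028 rad/s, and ζ = 6.5/(2ω_n) = 0.539.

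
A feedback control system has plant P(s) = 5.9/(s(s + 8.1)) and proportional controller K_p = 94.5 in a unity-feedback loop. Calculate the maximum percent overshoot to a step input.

57.9%

Closed-loop characteristic equation: s² + 8.1s + 557.6 = 0, so ω_n = 23.61 rad/s and ζ = 8.1/(2·23.61) = 0.1715.
%OS = 100·exp(−πζ/√(1−ζ²)) = 100·exp(−π·0.1715/√0.9706) = 57.9%.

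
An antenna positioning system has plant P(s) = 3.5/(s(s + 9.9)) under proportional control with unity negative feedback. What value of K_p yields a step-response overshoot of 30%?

From %OS = 100·exp(−πζ/√(1−ζ²)) = 30%, ζ = −ln(0.3)/√(π²+ln²(0.3)) = 0.3579.
Characteristic equation s² + 9.9s + 3.5K_p = 0 gives ζ = 9.9/(2√(3.5K_p)).
Setting ζ = 0.3579: √(3.5K_p) = 9.9/(2·0.3579) = 13.83, so K_p = 191.3/3.5 = 54.7.

K_p = 54.7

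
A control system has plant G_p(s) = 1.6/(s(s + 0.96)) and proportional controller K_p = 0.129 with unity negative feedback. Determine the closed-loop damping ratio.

1 + K_p·G_p(s) = 0 gives s² + 0.96s + 0.2064 = 0.
So ω_n² = 0.2064 ⇒ ω_n = 0.4543 rad/s, and ζ = 0.96/(2ω_n) = 1.06.

ζ = 1.06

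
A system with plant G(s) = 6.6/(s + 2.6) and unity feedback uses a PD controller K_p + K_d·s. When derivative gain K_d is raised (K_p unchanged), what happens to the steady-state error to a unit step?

unchanged

K_d affects only the transient (the s-coefficient); the DC loop gain, and hence e_ss, depends only on K_p.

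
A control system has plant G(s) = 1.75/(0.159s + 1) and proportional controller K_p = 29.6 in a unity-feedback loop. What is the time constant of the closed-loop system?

τ = 0.00301 s

Closed loop: T(s) = K_p·G/(1+K_p·G) = 51.8/(0.159s + 1 + 51.8), with pole at s = −(1 + 51.8)/0.159 = −332.1.
Closed-loop time constant τ = 1/332.1 = 0.00301 s.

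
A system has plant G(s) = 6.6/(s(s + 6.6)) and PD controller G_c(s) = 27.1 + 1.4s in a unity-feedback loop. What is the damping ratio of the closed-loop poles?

Forward path: (27.1 + 1.4s)·6.6/(s(s+6.6)). The closed-loop characteristic equation is s² + (6.6 + 6.6·1.4)s + 6.6·27.1 = 0.
That is s² + 15.84s + 178.9 = 0, so ω_n = 13.37 rad/s and ζ = 15.84/(2·13.37) = 0.5922.

ζ = 0.592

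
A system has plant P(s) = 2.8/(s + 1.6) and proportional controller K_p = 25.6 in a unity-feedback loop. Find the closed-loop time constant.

Closed-loop transfer function: T(s) = K_p·P(s)/(1 + K_p·P(s)) = 71.68/(s + 1.6 + 71.68) = 71.68/(s + 73.28).
Time constant τ = 1/73.28 = 0.0136 s.

τ = 0.0136 s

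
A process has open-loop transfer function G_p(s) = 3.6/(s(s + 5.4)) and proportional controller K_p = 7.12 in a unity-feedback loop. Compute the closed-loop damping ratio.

With unity feedback the closed-loop characteristic equation is s² + 5.4s + 7.12·3.6 = s² + 5.4s + 25.63 = 0.
So ω_n² = 25.63 ⇒ ω_n = 5.063 rad/s, and ζ = 5.4/(2ω_n) = 0.533.

ζ = 0.533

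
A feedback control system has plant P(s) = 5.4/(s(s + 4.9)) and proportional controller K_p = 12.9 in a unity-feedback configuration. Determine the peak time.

T_p = 0.394 s

The closed-loop denominator s² + 4.9s + 69.66 gives ω_n = √69.66 = 8.346 and ζ = 4.9/(2ω_n) = 0.2935.
Damped frequency ω_d = ω_n√(1−ζ²) = 7.979 rad/s, so peak time T_p = π/ω_d = 0.394 s.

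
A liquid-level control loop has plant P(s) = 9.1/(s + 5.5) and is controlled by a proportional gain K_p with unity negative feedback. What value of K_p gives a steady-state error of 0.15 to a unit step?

The loop is type 0, so e_ss(step) = 1/(1 + K_pos) with K_pos = K_p·P(0).
P(0) = 1.655. Require 1/(1 + K_p·1.655) = 0.15, so 1 + 1.655·K_p = 6.667.
K_p = (6.667 − 1)/1.655 = 3.42.

K_p = 3.42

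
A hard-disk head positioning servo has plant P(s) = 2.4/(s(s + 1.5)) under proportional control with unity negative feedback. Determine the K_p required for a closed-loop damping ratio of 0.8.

Closed-loop characteristic equation: s² + 1.5s + K_p·2.4 = 0.
So ω_n = √(2.4K_p) and 2ζω_n = 1.5, giving ζ = 1.5/(2√(2.4K_p)).
Setting ζ = 0.8: √(2.4K_p) = 1.5/(2·0.8) = 0.9375, so K_p = 0.8789/2.4 = 0.366.

K_p = 0.366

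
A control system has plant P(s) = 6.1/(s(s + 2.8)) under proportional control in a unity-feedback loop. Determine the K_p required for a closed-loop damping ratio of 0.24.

K_p = 5.58

Closed-loop characteristic equation: s² + 2.8s + K_p·6.1 = 0.
So ω_n = √(6.1K_p) and 2ζω_n = 2.8, giving ζ = 2.8/(2√(6.1K_p)).
Setting ζ = 0.24: √(6.1K_p) = 2.8/(2·0.24) = 5.833, so K_p = 34.03/6.1 = 5.58.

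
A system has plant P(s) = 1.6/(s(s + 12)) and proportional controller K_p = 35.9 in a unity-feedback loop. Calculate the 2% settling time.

T_s ≈ 0.667 s

Closed-loop characteristic equation: s² + 12s + 57.44 = 0, so ω_n = 7.579 rad/s and ζ = 12/(2·7.579) = 0.7917.
2% settling time T_s ≈ 4/(ζω_n) = 4/6 = 0.667 s.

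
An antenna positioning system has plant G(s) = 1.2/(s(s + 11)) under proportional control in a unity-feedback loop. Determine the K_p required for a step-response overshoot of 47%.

K_p = 462

From %OS = 100·exp(−πζ/√(1−ζ²)) = 47%, ζ = −ln(0.47)/√(π²+ln²(0.47)) = 0.2337.
Characteristic equation s² + 11s + 1.2K_p = 0 gives ζ = 11/(2√(1.2K_p)).
Setting ζ = 0.2337: √(1.2K_p) = 11/(2·0.2337) = 23.54, so K_p = 554/1.2 = 462.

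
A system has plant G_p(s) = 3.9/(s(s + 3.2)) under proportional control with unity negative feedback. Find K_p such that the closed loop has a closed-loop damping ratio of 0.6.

Closed-loop characteristic equation: s² + 3.2s + K_p·3.9 = 0.
So ω_n = √(3.9K_p) and 2ζω_n = 3.2, giving ζ = 3.2/(2√(3.9K_p)).
Setting ζ = 0.6: √(3.9K_p) = 3.2/(2·0.6) = 2.667, so K_p = 7.111/3.9 = 1.82.

K_p = 1.82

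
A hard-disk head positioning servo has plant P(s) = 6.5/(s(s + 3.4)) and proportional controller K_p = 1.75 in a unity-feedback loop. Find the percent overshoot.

The closed-loop denominator s² + 3.4s + 11.38 gives ω_n = √11.38 = 3.373 and ζ = 3.4/(2ω_n) = 0.504.
%OS = 100·exp(−πζ/√(1−ζ²)) = 100·exp(−π·0.504/√0.7459) = 16%.

16%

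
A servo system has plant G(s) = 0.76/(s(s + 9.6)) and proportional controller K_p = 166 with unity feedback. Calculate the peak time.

T_p = 0.309 s

The closed-loop denominator s² + 9.6s + 126.2 gives ω_n = √126.2 = 11.23 and ζ = 9.6/(2ω_n) = 0.4273.
Damped frequency ω_d = ω_n√(1−ζ²) = 10.15 rad/s, so peak time T_p = π/ω_d = 0.309 s.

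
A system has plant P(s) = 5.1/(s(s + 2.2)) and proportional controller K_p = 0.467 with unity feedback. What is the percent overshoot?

Closed-loop characteristic equation: s² + 2.2s + 2.382 = 0, so ω_n = 1.543 rad/s and ζ = 2.2/(2·1.543) = 0.7128.
%OS = 100·exp(−πζ/√(1−ζ²)) = 100·exp(−π·0.7128/√0.492) = 4.11%.

4.11%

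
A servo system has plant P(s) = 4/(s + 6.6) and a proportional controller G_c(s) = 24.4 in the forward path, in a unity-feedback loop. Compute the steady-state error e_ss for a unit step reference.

0.0633

The loop is type 0. Static position error constant K_pos = G_c(0)·P(0) = 24.4·0.6061 = 14.79.
Steady-state error to a unit step: e_ss = 1/(1+K_pos) = 1/15.79 = 0.0633.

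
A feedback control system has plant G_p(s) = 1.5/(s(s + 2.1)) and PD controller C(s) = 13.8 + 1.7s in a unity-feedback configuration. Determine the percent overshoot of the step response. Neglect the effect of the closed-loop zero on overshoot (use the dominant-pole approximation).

Forward path: (13.8 + 1.7s)·1.5/(s(s+2.1)). The closed-loop characteristic equation is s² + (2.1 + 1.5·1.7)s + 1.5·13.8 = 0.
That is s² + 4.65s + 20.7 = 0, so ω_n = 4.55 rad/s and ζ = 4.65/(2·4.55) = 0.511.
%OS = 100·exp(−πζ/√(1−ζ²)) = 15.4%.

15.4%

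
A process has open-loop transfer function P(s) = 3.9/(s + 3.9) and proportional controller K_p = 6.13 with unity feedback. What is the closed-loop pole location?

Closed-loop transfer function: T(s) = K_p·P(s)/(1 + K_p·P(s)) = 23.91/(s + 3.9 + 23.91) = 23.91/(s + 27.81).
The closed-loop pole is at s = −27.81.

s = -27.81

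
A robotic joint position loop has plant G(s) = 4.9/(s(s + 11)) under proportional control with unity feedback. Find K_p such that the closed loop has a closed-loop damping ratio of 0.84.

Closed-loop characteristic equation: s² + 11s + K_p·4.9 = 0.
So ω_n = √(4.9K_p) and 2ζω_n = 11, giving ζ = 11/(2√(4.9K_p)).
Setting ζ = 0.84: √(4.9K_p) = 11/(2·0.84) = 6.548, so K_p = 42.87/4.9 = 8.75.

K_p = 8.75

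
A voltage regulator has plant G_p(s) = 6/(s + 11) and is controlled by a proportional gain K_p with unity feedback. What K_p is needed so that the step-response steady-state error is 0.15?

K_p = 10.4

Steady-state error for a unit step on this type-0 loop is 1/(1 + K_p·G_p(0)).
G_p(0) = 0.5455. Require 1/(1 + K_p·0.5455) = 0.15, so 1 + 0.5455·K_p = 6.667.
K_p = (6.667 − 1)/0.5455 = 10.4.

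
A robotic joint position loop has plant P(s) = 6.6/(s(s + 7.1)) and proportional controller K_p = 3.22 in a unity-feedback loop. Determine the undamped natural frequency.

With unity feedback the closed-loop characteristic equation is s² + 7.1s + 3.22·6.6 = s² + 7.1s + 21.25 = 0.
So ω_n² = 21.25 ⇒ ω_n = 4.61 rad/s, and ζ = 7.1/(2ω_n) = 0.77.

ω_n = 4.61 rad/s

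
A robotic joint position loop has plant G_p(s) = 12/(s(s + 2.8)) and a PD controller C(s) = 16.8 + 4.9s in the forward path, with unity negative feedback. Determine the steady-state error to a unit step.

The open loop C(s)G_p(s) has a pole at the origin (type 1), so the static position error constant is infinite and e_ss = 1/(1+∞) = 0.

0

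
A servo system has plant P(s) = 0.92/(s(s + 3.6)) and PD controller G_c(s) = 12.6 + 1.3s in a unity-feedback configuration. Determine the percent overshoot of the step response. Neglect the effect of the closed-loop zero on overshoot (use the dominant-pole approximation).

Forward path: (12.6 + 1.3s)·0.92/(s(s+3.6)). The closed-loop characteristic equation is s² + (3.6 + 0.92·1.3)s + 0.92·12.6 = 0.
That is s² + 4.796s + 11.59 = 0, so ω_n = 3.405 rad/s and ζ = 4.796/(2·3.405) = 0.7043.
%OS = 100·exp(−πζ/√(1−ζ²)) = 4.43%.

4.43%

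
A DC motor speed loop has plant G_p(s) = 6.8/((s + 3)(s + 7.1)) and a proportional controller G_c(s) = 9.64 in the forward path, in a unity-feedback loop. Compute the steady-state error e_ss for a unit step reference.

The loop is type 0. Static position error constant K_pos = G_c(0)·G_p(0) = 9.64·0.3192 = 3.078.
Steady-state error to a unit step: e_ss = 1/(1+K_pos) = 1/4.078 = 0.245.

0.245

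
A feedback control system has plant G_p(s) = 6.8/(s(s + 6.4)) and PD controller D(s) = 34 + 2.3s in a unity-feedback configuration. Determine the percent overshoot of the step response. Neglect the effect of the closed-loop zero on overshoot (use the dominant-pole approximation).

Forward path: (34 + 2.3s)·6.8/(s(s+6.4)). The closed-loop characteristic equation is s² + (6.4 + 6.8·2.3)s + 6.8·34 = 0.
That is s² + 22.04s + 231.2 = 0, so ω_n = 15.21 rad/s and ζ = 22.04/(2·15.21) = 0.7247.
%OS = 100·exp(−πζ/√(1−ζ²)) = 3.67%.

3.67%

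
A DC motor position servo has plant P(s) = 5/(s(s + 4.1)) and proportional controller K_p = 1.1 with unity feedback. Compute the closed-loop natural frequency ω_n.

1 + K_p·P(s) = 0 gives s² + 4.1s + 5.5 = 0.
Matching s² + 2ζω_n s + ω_n²: ω_n = √5.5 = 2.345 rad/s and 2ζω_n = 4.1, so ζ = 4.1/(2·2.345) = 0.874.

ω_n = 2.35 rad/s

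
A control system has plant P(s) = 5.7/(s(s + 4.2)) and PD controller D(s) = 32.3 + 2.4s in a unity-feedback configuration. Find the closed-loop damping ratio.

ζ = 0.659

Forward path: (32.3 + 2.4s)·5.7/(s(s+4.2)). The closed-loop characteristic equation is s² + (4.2 + 5.7·2.4)s + 5.7·32.3 = 0.
That is s² + 17.88s + 184.1 = 0, so ω_n = 13.57 rad/s and ζ = 17.88/(2·13.57) = 0.6589.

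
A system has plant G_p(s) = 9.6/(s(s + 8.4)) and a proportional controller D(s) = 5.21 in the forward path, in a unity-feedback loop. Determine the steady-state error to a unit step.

0

The open loop D(s)G_p(s) has a pole at the origin (type 1), so the static position error constant is infinite and e_ss = 1/(1+∞) = 0.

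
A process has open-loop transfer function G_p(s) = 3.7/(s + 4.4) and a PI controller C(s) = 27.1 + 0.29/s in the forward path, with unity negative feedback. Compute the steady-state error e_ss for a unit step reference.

0

The open loop C(s)G_p(s) has a pole at the origin (type 1), so the static position error constant is infinite and e_ss = 1/(1+∞) = 0.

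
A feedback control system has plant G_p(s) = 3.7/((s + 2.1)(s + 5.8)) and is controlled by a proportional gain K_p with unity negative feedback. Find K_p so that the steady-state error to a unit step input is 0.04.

For a type-0 loop with proportional control, e_ss = 1/(1 + K_p·G_p(0)).
G_p(0) = 0.3038. Require 1/(1 + K_p·0.3038) = 0.04, so 1 + 0.3038·K_p = 25.
K_p = (25 − 1)/0.3038 = 79.

K_p = 79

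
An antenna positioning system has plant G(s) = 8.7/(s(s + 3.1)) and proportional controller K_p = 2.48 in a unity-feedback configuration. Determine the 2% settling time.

T_s ≈ 2.58 s

Closed-loop characteristic equation: s² + 3.1s + 21.58 = 0, so ω_n = 4.645 rad/s and ζ = 3.1/(2·4.645) = 0.3337.
2% settling time T_s ≈ 4/(ζω_n) = 4/1.55 = 2.58 s.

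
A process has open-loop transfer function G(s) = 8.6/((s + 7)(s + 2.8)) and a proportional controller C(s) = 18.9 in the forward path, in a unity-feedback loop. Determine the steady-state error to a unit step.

0.108

The loop is type 0. Static position error constant K_pos = C(0)·G(0) = 18.9·0.4388 = 8.293.
Steady-state error to a unit step: e_ss = 1/(1+K_pos) = 1/9.293 = 0.108.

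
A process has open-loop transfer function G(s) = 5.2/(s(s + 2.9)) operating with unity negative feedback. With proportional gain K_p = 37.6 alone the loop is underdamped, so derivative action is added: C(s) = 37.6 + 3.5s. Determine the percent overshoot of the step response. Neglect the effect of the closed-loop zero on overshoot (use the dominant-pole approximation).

Forward path: (37.6 + 3.5s)·5.2/(s(s+2.9)). The closed-loop characteristic equation is s² + (2.9 + 5.2·3.5)s + 5.2·37.6 = 0.
That is s² + 21.1s + 195.5 = 0, so ω_n = 13.98 rad/s and ζ = 21.1/(2·13.98) = 0.7545.
%OS = 100·exp(−πζ/√(1−ζ²)) = 2.7%.

2.7%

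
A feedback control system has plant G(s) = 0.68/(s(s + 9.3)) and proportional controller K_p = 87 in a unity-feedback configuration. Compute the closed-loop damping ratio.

ζ = 0.605

With unity feedback the closed-loop characteristic equation is s² + 9.3s + 87·0.68 = s² + 9.3s + 59.16 = 0.
So ω_n² = 59.16 ⇒ ω_n = 7.692 rad/s, and ζ = 9.3/(2ω_n) = 0.605.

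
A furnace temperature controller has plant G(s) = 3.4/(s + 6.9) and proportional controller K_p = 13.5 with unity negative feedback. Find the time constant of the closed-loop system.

Closed-loop transfer function: T(s) = K_p·G(s)/(1 + K_p·G(s)) = 45.9/(s + 6.9 + 45.9) = 45.9/(s + 52.8).
Time constant τ = 1/52.8 = 0.0189 s.

τ = 0.0189 s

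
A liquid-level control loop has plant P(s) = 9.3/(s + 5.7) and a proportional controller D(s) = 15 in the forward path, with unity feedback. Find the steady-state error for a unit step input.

0.0393

The loop is type 0. Static position error constant K_pos = D(0)·P(0) = 15·1.632 = 24.47.
Steady-state error to a unit step: e_ss = 1/(1+K_pos) = 1/25.47 = 0.0393.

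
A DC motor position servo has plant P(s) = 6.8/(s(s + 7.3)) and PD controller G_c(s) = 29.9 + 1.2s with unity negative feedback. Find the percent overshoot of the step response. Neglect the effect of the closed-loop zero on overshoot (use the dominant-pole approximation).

13.2%

Forward path: (29.9 + 1.2s)·6.8/(s(s+7.3)). The closed-loop characteristic equation is s² + (7.3 + 6.8·1.2)s + 6.8·29.9 = 0.
That is s² + 15.46s + 203.3 = 0, so ω_n = 14.26 rad/s and ζ = 15.46/(2·14.26) = 0.5421.
%OS = 100·exp(−πζ/√(1−ζ²)) = 13.2%.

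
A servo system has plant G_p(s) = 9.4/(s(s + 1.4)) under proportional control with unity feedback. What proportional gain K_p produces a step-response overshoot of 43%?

K_p = 0.774

From %OS = 100·exp(−πζ/√(1−ζ²)) = 43%, ζ = −ln(0.43)/√(π²+ln²(0.43)) = 0.2594.
Characteristic equation s² + 1.4s + 9.4K_p = 0 gives ζ = 1.4/(2√(9.4K_p)).
Setting ζ = 0.2594: √(9.4K_p) = 1.4/(2·0.2594) = 2.698, so K_p = 7.28/9.4 = 0.774.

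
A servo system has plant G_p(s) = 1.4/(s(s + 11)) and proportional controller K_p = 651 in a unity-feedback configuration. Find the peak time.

From 1 + K_pG_p(s) = 0: s² + 11s + 911.4 = 0 ⇒ ω_n = 30.19, ζ = 0.1822.
Damped frequency ω_d = ω_n√(1−ζ²) = 29.68 rad/s, so peak time T_p = π/ω_d = 0.106 s.

T_p = 0.106 s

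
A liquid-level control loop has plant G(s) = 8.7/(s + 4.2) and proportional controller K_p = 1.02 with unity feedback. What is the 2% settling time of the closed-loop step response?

T_s ≈ 0.306 s

Closed-loop transfer function: T(s) = K_p·G(s)/(1 + K_p·G(s)) = 8.874/(s + 4.2 + 8.874) = 8.874/(s + 13.07).
Time constant τ = 1/13.07 = 0.07649 s, so the 2% settling time is about 4τ = 0.306 s.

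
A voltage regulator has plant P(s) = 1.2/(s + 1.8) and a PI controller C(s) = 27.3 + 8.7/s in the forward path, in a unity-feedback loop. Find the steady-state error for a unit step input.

0

The open loop C(s)P(s) has a pole at the origin (type 1), so the static position error constant is infinite and e_ss = 1/(1+∞) = 0.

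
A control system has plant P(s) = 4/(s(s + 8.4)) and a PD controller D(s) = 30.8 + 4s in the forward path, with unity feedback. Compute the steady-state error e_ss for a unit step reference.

The open loop D(s)P(s) has a pole at the origin (type 1), so the static position error constant is infinite and e_ss = 1/(1+∞) = 0.

0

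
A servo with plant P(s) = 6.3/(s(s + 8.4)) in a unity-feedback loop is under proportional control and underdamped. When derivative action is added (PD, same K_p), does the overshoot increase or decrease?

With PD the characteristic equation becomes s² + (a + K·K_d)s + K·K_p = 0; the damping term grows, ζ rises, overshoot falls.

decrease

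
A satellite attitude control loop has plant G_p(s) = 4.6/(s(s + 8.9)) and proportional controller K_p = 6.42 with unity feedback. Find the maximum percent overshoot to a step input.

1.13%

The closed-loop denominator s² + 8.9s + 29.53 gives ω_n = √29.53 = 5.434 and ζ = 8.9/(2ω_n) = 0.8189.
%OS = 100·exp(−πζ/√(1−ζ²)) = 100·exp(−π·0.8189/√0.3295) = 1.13%.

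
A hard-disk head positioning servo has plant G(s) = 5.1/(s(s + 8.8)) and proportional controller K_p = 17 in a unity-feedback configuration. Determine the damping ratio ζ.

ζ = 0.473

1 + K_p·G(s) = 0 gives s² + 8.8s + 86.7 = 0.
So ω_n² = 86.7 ⇒ ω_n = 9.311 rad/s, and ζ = 8.8/(2ω_n) = 0.473.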